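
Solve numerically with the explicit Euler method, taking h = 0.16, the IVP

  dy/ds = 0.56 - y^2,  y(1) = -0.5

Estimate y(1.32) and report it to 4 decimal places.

Euler: y_{n+1} = y_n + h·f(s_n, y_n).
s=1.000000, y=-0.500000: f=0.310000 → y ← -0.500000 + 0.16·0.310000 = -0.450400
s=1.160000, y=-0.450400: f=0.357140 → y ← -0.450400 + 0.16·0.357140 = -0.393258
y(1.32) ≈ -0.3933

-0.3933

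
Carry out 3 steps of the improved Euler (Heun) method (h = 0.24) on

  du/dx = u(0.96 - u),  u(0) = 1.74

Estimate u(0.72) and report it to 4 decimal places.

Heun: k1 = f(x_n, u_n); k2 = f(x_n + h, u_n + h·k1); u_{n+1} = u_n + (h/2)·(k1 + k2).
x=0.000000, u=1.740000:
  k1 = f(0.000000, 1.740000) = -1.357200
  k2 = f(0.240000, 1.414272) = -0.642464
  u ← 1.740000 + (0.24/2)·(-1.357200 + (-0.642464)) = 1.500040
x=0.240000, u=1.500040:
  k1 = f(0.240000, 1.500040) = -0.810082
  k2 = f(0.480000, 1.305621) = -0.451249
  u ← 1.500040 + (0.24/2)·(-0.810082 + (-0.451249)) = 1.348681
x=0.480000, u=1.348681:
  k1 = f(0.480000, 1.348681) = -0.524206
  k2 = f(0.720000, 1.222871) = -0.321457
  u ← 1.348681 + (0.24/2)·(-0.524206 + (-0.321457)) = 1.247201
u(0.72) ≈ 1.2472

1.2472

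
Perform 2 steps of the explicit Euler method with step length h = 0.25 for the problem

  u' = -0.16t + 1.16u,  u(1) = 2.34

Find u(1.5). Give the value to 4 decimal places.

Euler: u_{n+1} = u_n + h·f(t_n, u_n).
t=1.000000, u=2.340000: f=2.554400 → u ← 2.340000 + 0.25·2.554400 = 2.978600
t=1.250000, u=2.978600: f=3.255176 → u ← 2.978600 + 0.25·3.255176 = 3.792394
u(1.5) ≈ 3.7924

3.7924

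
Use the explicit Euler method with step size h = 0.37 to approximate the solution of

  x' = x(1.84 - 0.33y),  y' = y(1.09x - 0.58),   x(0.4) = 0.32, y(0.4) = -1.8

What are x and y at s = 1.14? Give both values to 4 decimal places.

Euler on (x,y): x_{n+1} = x_n + h·x', y_{n+1} = y_n + h·y'.
0.400000: (0.320000, -1.800000); f=(0.778880, 0.416160) → (0.608186, -1.646021)
0.770000: (0.608186, -1.646021); f=(1.449420, -0.136492) → (1.144471, -1.696523)
(x(1.14), y(1.14)) ≈ (1.1445, -1.6965)

1.1445, -1.6965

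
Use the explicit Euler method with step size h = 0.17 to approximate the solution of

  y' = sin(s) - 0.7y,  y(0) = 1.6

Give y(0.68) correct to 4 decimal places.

1.1191

Euler: y_{n+1} = y_n + h·f(s_n, y_n).
s=0.000000, y=1.600000: f=-1.120000 → y ← 1.600000 + 0.17·(-1.120000) = 1.409600
s=0.170000, y=1.409600: f=-0.817538 → y ← 1.409600 + 0.17·(-0.817538) = 1.270619
s=0.340000, y=1.270619: f=-0.555946 → y ← 1.270619 + 0.17·(-0.555946) = 1.176108
s=0.510000, y=1.176108: f=-0.335098 → y ← 1.176108 + 0.17·(-0.335098) = 1.119141
y(0.68) ≈ 1.1191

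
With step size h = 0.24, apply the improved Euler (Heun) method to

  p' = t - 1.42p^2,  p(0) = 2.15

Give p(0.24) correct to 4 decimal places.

Heun: k1 = f(t_n, p_n); k2 = f(t_n + h, p_n + h·k1); p_{n+1} = p_n + (h/2)·(k1 + k2).
t=0.000000, p=2.150000:
  k1 = f(0.000000, 2.150000) = -6.563950
  k2 = f(0.240000, 0.574652) = -0.228919
  p ← 2.150000 + (0.24/2)·(-6.563950 + (-0.228919)) = 1.334856
p(0.24) ≈ 1.3349

1.3349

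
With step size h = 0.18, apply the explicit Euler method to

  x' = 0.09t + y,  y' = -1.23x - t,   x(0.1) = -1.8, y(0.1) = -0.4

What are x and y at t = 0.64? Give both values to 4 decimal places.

-1.7999, 0.6753

Euler on (x,y): x_{n+1} = x_n + h·x', y_{n+1} = y_n + h·y'.
0.100000: (-1.800000, -0.400000); f=(-0.391000, 2.114000) → (-1.870380, -0.019480)
0.280000: (-1.870380, -0.019480); f=(0.005720, 2.020567) → (-1.869350, 0.344222)
0.460000: (-1.869350, 0.344222); f=(0.385622, 1.839301) → (-1.799938, 0.675296)
(x(0.64), y(0.64)) ≈ (-1.7999, 0.6753)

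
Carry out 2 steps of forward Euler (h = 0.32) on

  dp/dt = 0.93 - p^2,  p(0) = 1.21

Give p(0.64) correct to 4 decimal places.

Euler: p_{n+1} = p_n + h·f(t_n, p_n).
t=0.000000, p=1.210000: f=-0.534100 → p ← 1.210000 + 0.32·(-0.534100) = 1.039088
t=0.320000, p=1.039088: f=-0.149704 → p ← 1.039088 + 0.32·(-0.149704) = 0.991183
p(0.64) ≈ 0.9912

0.9912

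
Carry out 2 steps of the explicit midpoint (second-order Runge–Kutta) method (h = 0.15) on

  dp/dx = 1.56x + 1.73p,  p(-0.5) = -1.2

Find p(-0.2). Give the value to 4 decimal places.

Midpoint: k1 = f(x_n, p_n); k2 = f(x_n + h/2, p_n + (h/2)·k1); p_{n+1} = p_n + h·k2.
x=-0.500000, p=-1.200000:
  k1 = f(-0.500000, -1.200000) = -2.856000
  k2 = f(-0.425000, -1.414200) = -3.109566
  p ← -1.200000 + 0.15·(-3.109566) = -1.666435
x=-0.350000, p=-1.666435:
  k1 = f(-0.350000, -1.666435) = -3.428932
  k2 = f(-0.275000, -1.923605) = -3.756836
  p ← -1.666435 + 0.15·(-3.756836) = -2.229960
p(-0.2) ≈ -2.2300

-2.2300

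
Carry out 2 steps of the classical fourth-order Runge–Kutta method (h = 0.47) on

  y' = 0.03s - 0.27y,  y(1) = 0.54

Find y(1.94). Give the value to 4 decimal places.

0.4561

RK4: k1 = f(s_n, y_n); k2 = f(s_n + h/2, y_n + (h/2)·k1); k3 = f(s_n + h/2, y_n + (h/2)·k2); k4 = f(s_n + h, y_n + h·k3); y_{n+1} = y_n + (h/6)·(k1 + 2k2 + 2k3 + k4).
s=1.000000, y=0.540000:
  k1 = f(1.000000, 0.540000) = -0.115800
  k2 = f(1.235000, 0.512787) = -0.101402
  k3 = f(1.235000, 0.516170) = -0.102316
  k4 = f(1.470000, 0.491911) = -0.088716
  y ← 0.540000 + (0.47/6)·(k1 + 2k2 + 2k3 + k4) = 0.492064
s=1.470000, y=0.492064:
  k1 = f(1.470000, 0.492064) = -0.088757
  k2 = f(1.705000, 0.471206) = -0.076076
  k3 = f(1.705000, 0.474186) = -0.076880
  k4 = f(1.940000, 0.455930) = -0.064901
  y ← 0.492064 + (0.47/6)·(k1 + 2k2 + 2k3 + k4) = 0.456064
y(1.94) ≈ 0.4561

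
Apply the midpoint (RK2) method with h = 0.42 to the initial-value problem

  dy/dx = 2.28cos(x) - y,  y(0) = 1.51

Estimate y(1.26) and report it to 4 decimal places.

Midpoint: k1 = f(x_n, y_n); k2 = f(x_n + h/2, y_n + (h/2)·k1); y_{n+1} = y_n + h·k2.
x=0.000000, y=1.510000:
  k1 = f(0.000000, 1.510000) = 0.770000
  k2 = f(0.210000, 1.671700) = 0.558210
  y ← 1.510000 + 0.42·0.558210 = 1.744448
x=0.420000, y=1.744448:
  k1 = f(0.420000, 1.744448) = 0.337394
  k2 = f(0.630000, 1.815301) = 0.027001
  y ← 1.744448 + 0.42·0.027001 = 1.755789
x=0.840000, y=1.755789:
  k1 = f(0.840000, 1.755789) = -0.233974
  k2 = f(1.050000, 1.706655) = -0.572193
  y ← 1.755789 + 0.42·(-0.572193) = 1.515468
y(1.26) ≈ 1.5155

1.5155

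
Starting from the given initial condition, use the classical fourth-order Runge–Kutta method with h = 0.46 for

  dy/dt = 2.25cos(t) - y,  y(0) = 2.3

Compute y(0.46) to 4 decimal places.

RK4: k1 = f(t_n, y_n); k2 = f(t_n + h/2, y_n + (h/2)·k1); k3 = f(t_n + h/2, y_n + (h/2)·k2); k4 = f(t_n + h, y_n + h·k3); y_{n+1} = y_n + (h/6)·(k1 + 2k2 + 2k3 + k4).
t=0.000000, y=2.300000:
  k1 = f(0.000000, 2.300000) = -0.050000
  k2 = f(0.230000, 2.288500) = -0.097751
  k3 = f(0.230000, 2.277517) = -0.086768
  k4 = f(0.460000, 2.260087) = -0.243969
  y ← 2.300000 + (0.46/6)·(k1 + 2k2 + 2k3 + k4) = 2.249170
y(0.46) ≈ 2.2492

2.2492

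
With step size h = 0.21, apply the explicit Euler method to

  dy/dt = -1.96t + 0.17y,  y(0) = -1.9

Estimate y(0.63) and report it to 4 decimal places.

Euler: y_{n+1} = y_n + h·f(t_n, y_n).
t=0.000000, y=-1.900000: f=-0.323000 → y ← -1.900000 + 0.21·(-0.323000) = -1.967830
t=0.210000, y=-1.967830: f=-0.746131 → y ← -1.967830 + 0.21·(-0.746131) = -2.124518
t=0.420000, y=-2.124518: f=-1.184368 → y ← -2.124518 + 0.21·(-1.184368) = -2.373235
y(0.63) ≈ -2.3732

-2.3732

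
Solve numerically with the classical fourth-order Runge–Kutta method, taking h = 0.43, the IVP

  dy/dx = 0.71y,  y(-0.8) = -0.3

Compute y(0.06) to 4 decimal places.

RK4: k1 = f(x_n, y_n); k2 = f(x_n + h/2, y_n + (h/2)·k1); k3 = f(x_n + h/2, y_n + (h/2)·k2); k4 = f(x_n + h, y_n + h·k3); y_{n+1} = y_n + (h/6)·(k1 + 2k2 + 2k3 + k4).
x=-0.800000, y=-0.300000:
  k1 = f(-0.800000, -0.300000) = -0.213000
  k2 = f(-0.585000, -0.345795) = -0.245514
  k3 = f(-0.585000, -0.352786) = -0.250478
  k4 = f(-0.370000, -0.407705) = -0.289471
  y ← -0.300000 + (0.43/6)·(k1 + 2k2 + 2k3 + k4) = -0.407103
x=-0.370000, y=-0.407103:
  k1 = f(-0.370000, -0.407103) = -0.289043
  k2 = f(-0.155000, -0.469247) = -0.333165
  k3 = f(-0.155000, -0.478733) = -0.339901
  k4 = f(0.060000, -0.553260) = -0.392815
  y ← -0.407103 + (0.43/6)·(k1 + 2k2 + 2k3 + k4) = -0.552442
y(0.06) ≈ -0.5524

-0.5524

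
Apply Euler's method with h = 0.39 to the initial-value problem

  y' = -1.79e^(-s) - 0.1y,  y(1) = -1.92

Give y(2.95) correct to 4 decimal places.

Euler: y_{n+1} = y_n + h·f(s_n, y_n).
s=1.000000, y=-1.920000: f=-0.466504 → y ← -1.920000 + 0.39·(-0.466504) = -2.101937
s=1.390000, y=-2.101937: f=-0.235651 → y ← -2.101937 + 0.39·(-0.235651) = -2.193841
s=1.780000, y=-2.193841: f=-0.082478 → y ← -2.193841 + 0.39·(-0.082478) = -2.226007
s=2.170000, y=-2.226007: f=0.018223 → y ← -2.226007 + 0.39·0.018223 = -2.218900
s=2.560000, y=-2.218900: f=0.083515 → y ← -2.218900 + 0.39·0.083515 = -2.186330
y(2.95) ≈ -2.1863

-2.1863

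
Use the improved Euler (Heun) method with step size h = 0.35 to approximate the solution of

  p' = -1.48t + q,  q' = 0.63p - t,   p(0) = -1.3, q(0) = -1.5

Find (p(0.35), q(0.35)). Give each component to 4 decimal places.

-1.9658, -1.9058

Heun on (p,q): k1 = f(t_n, state_n); k2 = f(t_n + h, state_n + h·k1); state_{n+1} = state_n + (h/2)·(k1 + k2).
0.000000: (-1.300000, -1.500000)
  k1 = (-1.500000, -0.819000)
  predictor → (-1.825000, -1.786650)
  k2 = (-2.304650, -1.499750)
  → (-1.965814, -1.905781)
(p(0.35), q(0.35)) ≈ (-1.9658, -1.9058)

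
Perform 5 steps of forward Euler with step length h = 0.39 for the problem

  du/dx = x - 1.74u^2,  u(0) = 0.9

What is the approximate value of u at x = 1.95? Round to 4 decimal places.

0.9729

Euler: u_{n+1} = u_n + h·f(x_n, u_n).
x=0.000000, u=0.900000: f=-1.409400 → u ← 0.900000 + 0.39·(-1.409400) = 0.350334
x=0.390000, u=0.350334: f=0.176443 → u ← 0.350334 + 0.39·0.176443 = 0.419147
x=0.780000, u=0.419147: f=0.474310 → u ← 0.419147 + 0.39·0.474310 = 0.604128
x=1.170000, u=0.604128: f=0.534952 → u ← 0.604128 + 0.39·0.534952 = 0.812759
x=1.560000, u=0.812759: f=0.410596 → u ← 0.812759 + 0.39·0.410596 = 0.972891
u(1.95) ≈ 0.9729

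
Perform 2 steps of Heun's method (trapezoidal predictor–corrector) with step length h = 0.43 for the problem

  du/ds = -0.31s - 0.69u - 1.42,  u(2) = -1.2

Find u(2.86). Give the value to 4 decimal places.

-2.0744

Heun: k1 = f(s_n, u_n); k2 = f(s_n + h, u_n + h·k1); u_{n+1} = u_n + (h/2)·(k1 + k2).
s=2.000000, u=-1.200000:
  k1 = f(2.000000, -1.200000) = -1.212000
  k2 = f(2.430000, -1.721160) = -0.985700
  u ← -1.200000 + (0.43/2)·(-1.212000 + (-0.985700)) = -1.672505
s=2.430000, u=-1.672505:
  k1 = f(2.430000, -1.672505) = -1.019271
  k2 = f(2.860000, -2.110792) = -0.850153
  u ← -1.672505 + (0.43/2)·(-1.019271 + (-0.850153)) = -2.074432
u(2.86) ≈ -2.0744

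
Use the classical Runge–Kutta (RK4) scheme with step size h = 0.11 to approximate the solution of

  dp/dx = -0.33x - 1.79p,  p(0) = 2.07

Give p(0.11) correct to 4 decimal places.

RK4: k1 = f(x_n, p_n); k2 = f(x_n + h/2, p_n + (h/2)·k1); k3 = f(x_n + h/2, p_n + (h/2)·k2); k4 = f(x_n + h, p_n + h·k3); p_{n+1} = p_n + (h/6)·(k1 + 2k2 + 2k3 + k4).
x=0.000000, p=2.070000:
  k1 = f(0.000000, 2.070000) = -3.705300
  k2 = f(0.055000, 1.866208) = -3.358663
  k3 = f(0.055000, 1.885274) = -3.392790
  k4 = f(0.110000, 1.696793) = -3.073560
  p ← 2.070000 + (0.11/6)·(k1 + 2k2 + 2k3 + k4) = 1.698168
p(0.11) ≈ 1.6982

1.6982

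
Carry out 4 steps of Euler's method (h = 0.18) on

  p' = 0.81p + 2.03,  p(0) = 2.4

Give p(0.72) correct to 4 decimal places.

Euler: p_{n+1} = p_n + h·f(t_n, p_n).
t=0.000000, p=2.400000: f=3.974000 → p ← 2.400000 + 0.18·3.974000 = 3.115320
t=0.180000, p=3.115320: f=4.553409 → p ← 3.115320 + 0.18·4.553409 = 3.934934
t=0.360000, p=3.934934: f=5.217296 → p ← 3.934934 + 0.18·5.217296 = 4.874047
t=0.540000, p=4.874047: f=5.977978 → p ← 4.874047 + 0.18·5.977978 = 5.950083
p(0.72) ≈ 5.9501

5.9501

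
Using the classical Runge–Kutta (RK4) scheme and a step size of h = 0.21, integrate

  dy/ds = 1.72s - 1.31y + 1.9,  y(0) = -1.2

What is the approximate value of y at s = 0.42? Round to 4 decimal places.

0.0488

RK4: k1 = f(s_n, y_n); k2 = f(s_n + h/2, y_n + (h/2)·k1); k3 = f(s_n + h/2, y_n + (h/2)·k2); k4 = f(s_n + h, y_n + h·k3); y_{n+1} = y_n + (h/6)·(k1 + 2k2 + 2k3 + k4).
s=0.000000, y=-1.200000:
  k1 = f(0.000000, -1.200000) = 3.472000
  k2 = f(0.105000, -0.835440) = 3.175026
  k3 = f(0.105000, -0.866622) = 3.215875
  k4 = f(0.210000, -0.524666) = 2.948513
  y ← -1.200000 + (0.21/6)·(k1 + 2k2 + 2k3 + k4) = -0.527919
s=0.210000, y=-0.527919:
  k1 = f(0.210000, -0.527919) = 2.952774
  k2 = f(0.315000, -0.217878) = 2.727220
  k3 = f(0.315000, -0.241561) = 2.758245
  k4 = f(0.420000, 0.051312) = 2.555181
  y ← -0.527919 + (0.21/6)·(k1 + 2k2 + 2k3 + k4) = 0.048842
y(0.42) ≈ 0.0488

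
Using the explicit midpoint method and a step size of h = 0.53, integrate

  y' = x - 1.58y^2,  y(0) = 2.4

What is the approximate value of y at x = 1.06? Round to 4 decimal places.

2.9613

Midpoint: k1 = f(x_n, y_n); k2 = f(x_n + h/2, y_n + (h/2)·k1); y_{n+1} = y_n + h·k2.
x=0.000000, y=2.400000:
  k1 = f(0.000000, 2.400000) = -9.100800
  k2 = f(0.265000, -0.011712) = 0.264783
  y ← 2.400000 + 0.53·0.264783 = 2.540335
x=0.530000, y=2.540335:
  k1 = f(0.530000, 2.540335) = -9.666218
  k2 = f(0.795000, -0.021213) = 0.794289
  y ← 2.540335 + 0.53·0.794289 = 2.961308
y(1.06) ≈ 2.9613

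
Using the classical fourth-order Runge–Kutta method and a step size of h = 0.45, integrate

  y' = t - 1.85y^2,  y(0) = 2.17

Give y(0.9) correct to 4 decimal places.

RK4: k1 = f(t_n, y_n); k2 = f(t_n + h/2, y_n + (h/2)·k1); k3 = f(t_n + h/2, y_n + (h/2)·k2); k4 = f(t_n + h, y_n + h·k3); y_{n+1} = y_n + (h/6)·(k1 + 2k2 + 2k3 + k4).
t=0.000000, y=2.170000:
  k1 = f(0.000000, 2.170000) = -8.711465
  k2 = f(0.225000, 0.209920) = 0.143477
  k3 = f(0.225000, 2.202282) = -8.747587
  k4 = f(0.450000, -1.766414) = -5.322407
  y ← 2.170000 + (0.45/6)·(k1 + 2k2 + 2k3 + k4) = -0.173157
t=0.450000, y=-0.173157:
  k1 = f(0.450000, -0.173157) = 0.394531
  k2 = f(0.675000, -0.084388) = 0.661826
  k3 = f(0.675000, -0.024246) = 0.673912
  k4 = f(0.900000, 0.130104) = 0.868685
  y ← -0.173157 + (0.45/6)·(k1 + 2k2 + 2k3 + k4) = 0.121945
y(0.9) ≈ 0.1219

0.1219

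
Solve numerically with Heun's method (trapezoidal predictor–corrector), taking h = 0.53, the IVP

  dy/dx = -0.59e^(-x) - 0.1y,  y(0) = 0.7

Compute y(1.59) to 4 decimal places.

0.1640

Heun: k1 = f(x_n, y_n); k2 = f(x_n + h, y_n + h·k1); y_{n+1} = y_n + (h/2)·(k1 + k2).
x=0.000000, y=0.700000:
  k1 = f(0.000000, 0.700000) = -0.660000
  k2 = f(0.530000, 0.350200) = -0.382297
  y ← 0.700000 + (0.53/2)·(-0.660000 + (-0.382297)) = 0.423791
x=0.530000, y=0.423791:
  k1 = f(0.530000, 0.423791) = -0.389656
  k2 = f(1.060000, 0.217274) = -0.226136
  y ← 0.423791 + (0.53/2)·(-0.389656 + (-0.226136)) = 0.260606
x=1.060000, y=0.260606:
  k1 = f(1.060000, 0.260606) = -0.230470
  k2 = f(1.590000, 0.138457) = -0.134162
  y ← 0.260606 + (0.53/2)·(-0.230470 + (-0.134162)) = 0.163979
y(1.59) ≈ 0.1640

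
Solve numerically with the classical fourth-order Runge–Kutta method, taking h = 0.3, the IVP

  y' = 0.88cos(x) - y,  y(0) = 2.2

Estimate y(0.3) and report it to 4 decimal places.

1.8542

RK4: k1 = f(x_n, y_n); k2 = f(x_n + h/2, y_n + (h/2)·k1); k3 = f(x_n + h/2, y_n + (h/2)·k2); k4 = f(x_n + h, y_n + h·k3); y_{n+1} = y_n + (h/6)·(k1 + 2k2 + 2k3 + k4).
x=0.000000, y=2.200000:
  k1 = f(0.000000, 2.200000) = -1.320000
  k2 = f(0.150000, 2.002000) = -1.131881
  k3 = f(0.150000, 2.030218) = -1.160099
  k4 = f(0.300000, 1.851970) = -1.011274
  y ← 2.200000 + (0.3/6)·(k1 + 2k2 + 2k3 + k4) = 1.854238
y(0.3) ≈ 1.8542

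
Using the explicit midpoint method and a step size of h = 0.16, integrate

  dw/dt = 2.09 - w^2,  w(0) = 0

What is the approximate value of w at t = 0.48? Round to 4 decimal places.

Midpoint: k1 = f(t_n, w_n); k2 = f(t_n + h/2, w_n + (h/2)·k1); w_{n+1} = w_n + h·k2.
t=0.000000, w=0.000000:
  k1 = f(0.000000, 0.000000) = 2.090000
  k2 = f(0.080000, 0.167200) = 2.062044
  w ← 0.000000 + 0.16·2.062044 = 0.329927
t=0.160000, w=0.329927:
  k1 = f(0.160000, 0.329927) = 1.981148
  k2 = f(0.240000, 0.488419) = 1.851447
  w ← 0.329927 + 0.16·1.851447 = 0.626159
t=0.320000, w=0.626159:
  k1 = f(0.320000, 0.626159) = 1.697925
  k2 = f(0.400000, 0.761993) = 1.509367
  w ← 0.626159 + 0.16·1.509367 = 0.867657
w(0.48) ≈ 0.8677

0.8677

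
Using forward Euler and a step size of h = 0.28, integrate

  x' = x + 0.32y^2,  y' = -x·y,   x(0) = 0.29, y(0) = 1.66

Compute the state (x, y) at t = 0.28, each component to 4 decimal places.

Euler on (x,y): x_{n+1} = x_n + h·x', y_{n+1} = y_n + h·y'.
0.000000: (0.290000, 1.660000); f=(1.171792, -0.481400) → (0.618102, 1.525208)
(x(0.28), y(0.28)) ≈ (0.6181, 1.5252)

0.6181, 1.5252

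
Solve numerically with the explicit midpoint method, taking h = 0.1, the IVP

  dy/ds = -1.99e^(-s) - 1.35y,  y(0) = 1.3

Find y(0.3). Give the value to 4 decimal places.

Midpoint: k1 = f(s_n, y_n); k2 = f(s_n + h/2, y_n + (h/2)·k1); y_{n+1} = y_n + h·k2.
s=0.000000, y=1.300000:
  k1 = f(0.000000, 1.300000) = -3.745000
  k2 = f(0.050000, 1.112750) = -3.395159
  y ← 1.300000 + 0.1·(-3.395159) = 0.960484
s=0.100000, y=0.960484:
  k1 = f(0.100000, 0.960484) = -3.097280
  k2 = f(0.150000, 0.805620) = -2.800396
  y ← 0.960484 + 0.1·(-2.800396) = 0.680444
s=0.200000, y=0.680444:
  k1 = f(0.200000, 0.680444) = -2.547874
  k2 = f(0.250000, 0.553051) = -2.296432
  y ← 0.680444 + 0.1·(-2.296432) = 0.450801
y(0.3) ≈ 0.4508

0.4508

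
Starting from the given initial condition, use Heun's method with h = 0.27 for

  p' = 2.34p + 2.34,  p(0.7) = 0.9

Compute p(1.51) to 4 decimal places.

10.6706

Heun: k1 = f(x_n, p_n); k2 = f(x_n + h, p_n + h·k1); p_{n+1} = p_n + (h/2)·(k1 + k2).
x=0.700000, p=0.900000:
  k1 = f(0.700000, 0.900000) = 4.446000
  k2 = f(0.970000, 2.100420) = 7.254983
  p ← 0.900000 + (0.27/2)·(4.446000 + 7.254983) = 2.479633
x=0.970000, p=2.479633:
  k1 = f(0.970000, 2.479633) = 8.142340
  k2 = f(1.240000, 4.678065) = 13.286671
  p ← 2.479633 + (0.27/2)·(8.142340 + 13.286671) = 5.372549
x=1.240000, p=5.372549:
  k1 = f(1.240000, 5.372549) = 14.911765
  k2 = f(1.510000, 9.398726) = 24.333019
  p ← 5.372549 + (0.27/2)·(14.911765 + 24.333019) = 10.670595
p(1.51) ≈ 10.6706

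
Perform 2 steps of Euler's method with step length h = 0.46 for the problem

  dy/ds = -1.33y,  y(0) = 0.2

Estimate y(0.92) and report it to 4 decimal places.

0.0301

Euler: y_{n+1} = y_n + h·f(s_n, y_n).
s=0.000000, y=0.200000: f=-0.266000 → y ← 0.200000 + 0.46·(-0.266000) = 0.077640
s=0.460000, y=0.077640: f=-0.103261 → y ← 0.077640 + 0.46·(-0.103261) = 0.030140
y(0.92) ≈ 0.0301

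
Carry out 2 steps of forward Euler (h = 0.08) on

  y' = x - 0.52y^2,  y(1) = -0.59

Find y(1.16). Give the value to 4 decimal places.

-0.4495

Euler: y_{n+1} = y_n + h·f(x_n, y_n).
x=1.000000, y=-0.590000: f=0.818988 → y ← -0.590000 + 0.08·0.818988 = -0.524481
x=1.080000, y=-0.524481: f=0.936958 → y ← -0.524481 + 0.08·0.936958 = -0.449524
y(1.16) ≈ -0.4495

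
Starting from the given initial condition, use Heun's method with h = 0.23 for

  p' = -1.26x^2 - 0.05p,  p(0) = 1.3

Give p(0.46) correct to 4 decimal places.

1.2246

Heun: k1 = f(x_n, p_n); k2 = f(x_n + h, p_n + h·k1); p_{n+1} = p_n + (h/2)·(k1 + k2).
x=0.000000, p=1.300000:
  k1 = f(0.000000, 1.300000) = -0.065000
  k2 = f(0.230000, 1.285050) = -0.130907
  p ← 1.300000 + (0.23/2)·(-0.065000 + (-0.130907)) = 1.277471
x=0.230000, p=1.277471:
  k1 = f(0.230000, 1.277471) = -0.130528
  k2 = f(0.460000, 1.247449) = -0.328988
  p ← 1.277471 + (0.23/2)·(-0.130528 + (-0.328988)) = 1.224626
p(0.46) ≈ 1.2246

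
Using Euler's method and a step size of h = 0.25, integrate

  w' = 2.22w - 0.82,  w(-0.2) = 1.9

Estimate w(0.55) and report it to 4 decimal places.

6.1246

Euler: w_{n+1} = w_n + h·f(t_n, w_n).
t=-0.200000, w=1.900000: f=3.398000 → w ← 1.900000 + 0.25·3.398000 = 2.749500
t=0.050000, w=2.749500: f=5.283890 → w ← 2.749500 + 0.25·5.283890 = 4.070472
t=0.300000, w=4.070472: f=8.216449 → w ← 4.070472 + 0.25·8.216449 = 6.124585
w(0.55) ≈ 6.1246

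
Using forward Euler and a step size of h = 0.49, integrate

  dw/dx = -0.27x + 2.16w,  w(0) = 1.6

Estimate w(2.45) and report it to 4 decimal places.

Euler: w_{n+1} = w_n + h·f(x_n, w_n).
x=0.000000, w=1.600000: f=3.456000 → w ← 1.600000 + 0.49·3.456000 = 3.293440
x=0.490000, w=3.293440: f=6.981530 → w ← 3.293440 + 0.49·6.981530 = 6.714390
x=0.980000, w=6.714390: f=14.238482 → w ← 6.714390 + 0.49·14.238482 = 13.691246
x=1.470000, w=13.691246: f=29.176192 → w ← 13.691246 + 0.49·29.176192 = 27.987580
x=1.960000, w=27.987580: f=59.923973 → w ← 27.987580 + 0.49·59.923973 = 57.350327
w(2.45) ≈ 57.3503

57.3503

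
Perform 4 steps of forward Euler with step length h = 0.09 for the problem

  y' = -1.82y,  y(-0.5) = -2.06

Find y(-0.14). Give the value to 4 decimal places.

Euler: y_{n+1} = y_n + h·f(t_n, y_n).
t=-0.500000, y=-2.060000: f=3.749200 → y ← -2.060000 + 0.09·3.749200 = -1.722572
t=-0.410000, y=-1.722572: f=3.135081 → y ← -1.722572 + 0.09·3.135081 = -1.440415
t=-0.320000, y=-1.440415: f=2.621555 → y ← -1.440415 + 0.09·2.621555 = -1.204475
t=-0.230000, y=-1.204475: f=2.192144 → y ← -1.204475 + 0.09·2.192144 = -1.007182
y(-0.14) ≈ -1.0072

-1.0072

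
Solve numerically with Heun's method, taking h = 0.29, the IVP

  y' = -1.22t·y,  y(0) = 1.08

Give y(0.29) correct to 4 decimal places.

1.0246

Heun: k1 = f(t_n, y_n); k2 = f(t_n + h, y_n + h·k1); y_{n+1} = y_n + (h/2)·(k1 + k2).
t=0.000000, y=1.080000:
  k1 = f(0.000000, 1.080000) = 0.000000
  k2 = f(0.290000, 1.080000) = -0.382104
  y ← 1.080000 + (0.29/2)·(0.000000 + (-0.382104)) = 1.024595
y(0.29) ≈ 1.0246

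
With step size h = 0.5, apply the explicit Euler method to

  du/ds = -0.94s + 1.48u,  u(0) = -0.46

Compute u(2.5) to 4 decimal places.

-12.1644

Euler: u_{n+1} = u_n + h·f(s_n, u_n).
s=0.000000, u=-0.460000: f=-0.680800 → u ← -0.460000 + 0.5·(-0.680800) = -0.800400
s=0.500000, u=-0.800400: f=-1.654592 → u ← -0.800400 + 0.5·(-1.654592) = -1.627696
s=1.000000, u=-1.627696: f=-3.348990 → u ← -1.627696 + 0.5·(-3.348990) = -3.302191
s=1.500000, u=-3.302191: f=-6.297243 → u ← -3.302191 + 0.5·(-6.297243) = -6.450812
s=2.000000, u=-6.450812: f=-11.427202 → u ← -6.450812 + 0.5·(-11.427202) = -12.164414
u(2.5) ≈ -12.1644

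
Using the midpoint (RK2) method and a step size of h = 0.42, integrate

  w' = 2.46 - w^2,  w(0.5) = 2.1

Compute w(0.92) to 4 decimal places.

Midpoint: k1 = f(s_n, w_n); k2 = f(s_n + h/2, w_n + (h/2)·k1); w_{n+1} = w_n + h·k2.
s=0.500000, w=2.100000:
  k1 = f(0.500000, 2.100000) = -1.950000
  k2 = f(0.710000, 1.690500) = -0.397790
  w ← 2.100000 + 0.42·(-0.397790) = 1.932928
w(0.92) ≈ 1.9329

1.9329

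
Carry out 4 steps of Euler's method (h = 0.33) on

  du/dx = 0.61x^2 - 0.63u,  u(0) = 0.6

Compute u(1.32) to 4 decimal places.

Euler: u_{n+1} = u_n + h·f(x_n, u_n).
x=0.000000, u=0.600000: f=-0.378000 → u ← 0.600000 + 0.33·(-0.378000) = 0.475260
x=0.330000, u=0.475260: f=-0.232985 → u ← 0.475260 + 0.33·(-0.232985) = 0.398375
x=0.660000, u=0.398375: f=0.014740 → u ← 0.398375 + 0.33·0.014740 = 0.403239
x=0.990000, u=0.403239: f=0.343820 → u ← 0.403239 + 0.33·0.343820 = 0.516700
u(1.32) ≈ 0.5167

0.5167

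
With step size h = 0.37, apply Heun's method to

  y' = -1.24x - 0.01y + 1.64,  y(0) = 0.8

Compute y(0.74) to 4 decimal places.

1.6643

Heun: k1 = f(x_n, y_n); k2 = f(x_n + h, y_n + h·k1); y_{n+1} = y_n + (h/2)·(k1 + k2).
x=0.000000, y=0.800000:
  k1 = f(0.000000, 0.800000) = 1.632000
  k2 = f(0.370000, 1.403840) = 1.167162
  y ← 0.800000 + (0.37/2)·(1.632000 + 1.167162) = 1.317845
x=0.370000, y=1.317845:
  k1 = f(0.370000, 1.317845) = 1.168022
  k2 = f(0.740000, 1.750013) = 0.704900
  y ← 1.317845 + (0.37/2)·(1.168022 + 0.704900) = 1.664335
y(0.74) ≈ 1.6643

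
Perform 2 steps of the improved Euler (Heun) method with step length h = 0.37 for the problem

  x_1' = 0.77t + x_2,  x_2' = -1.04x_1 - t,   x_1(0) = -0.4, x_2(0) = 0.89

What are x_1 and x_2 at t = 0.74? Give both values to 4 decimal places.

Heun on (x_1,x_2): k1 = f(t_n, state_n); k2 = f(t_n + h, state_n + h·k1); state_{n+1} = state_n + (h/2)·(k1 + k2).
0.000000: (-0.400000, 0.890000)
  k1 = (0.890000, 0.416000)
  predictor → (-0.070700, 1.043920)
  k2 = (1.328820, -0.296472)
  → (0.010482, 0.912113)
0.370000: (0.010482, 0.912113)
  k1 = (1.197013, -0.380901)
  predictor → (0.453376, 0.771179)
  k2 = (1.340979, -1.211511)
  → (0.480010, 0.617516)
(x_1(0.74), x_2(0.74)) ≈ (0.4800, 0.6175)

0.4800, 0.6175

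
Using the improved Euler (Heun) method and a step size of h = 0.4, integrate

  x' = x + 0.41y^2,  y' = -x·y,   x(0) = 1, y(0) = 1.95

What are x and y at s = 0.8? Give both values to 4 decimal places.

3.1415, 0.5214

Heun on (x,y): k1 = f(s_n, state_n); k2 = f(s_n + h, state_n + h·k1); state_{n+1} = state_n + (h/2)·(k1 + k2).
0.000000: (1.000000, 1.950000)
  k1 = (2.559025, -1.950000)
  predictor → (2.023610, 1.170000)
  k2 = (2.584859, -2.367624)
  → (2.028777, 1.086475)
0.400000: (2.028777, 1.086475)
  k1 = (2.512752, -2.204216)
  predictor → (3.033878, 0.204789)
  k2 = (3.051073, -0.621305)
  → (3.141542, 0.521371)
(x(0.8), y(0.8)) ≈ (3.1415, 0.5214)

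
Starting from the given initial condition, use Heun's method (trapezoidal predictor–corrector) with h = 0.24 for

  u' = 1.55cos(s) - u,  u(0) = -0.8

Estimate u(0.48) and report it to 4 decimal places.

Heun: k1 = f(s_n, u_n); k2 = f(s_n + h, u_n + h·k1); u_{n+1} = u_n + (h/2)·(k1 + k2).
s=0.000000, u=-0.800000:
  k1 = f(0.000000, -0.800000) = 2.350000
  k2 = f(0.240000, -0.236000) = 1.741574
  u ← -0.800000 + (0.24/2)·(2.350000 + 1.741574) = -0.309011
s=0.240000, u=-0.309011:
  k1 = f(0.240000, -0.309011) = 1.814585
  k2 = f(0.480000, 0.126489) = 1.248353
  u ← -0.309011 + (0.24/2)·(1.814585 + 1.248353) = 0.058541
u(0.48) ≈ 0.0585

0.0585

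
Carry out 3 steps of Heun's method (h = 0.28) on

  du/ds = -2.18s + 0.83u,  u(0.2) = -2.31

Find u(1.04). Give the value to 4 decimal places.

Heun: k1 = f(s_n, u_n); k2 = f(s_n + h, u_n + h·k1); u_{n+1} = u_n + (h/2)·(k1 + k2).
s=0.200000, u=-2.310000:
  k1 = f(0.200000, -2.310000) = -2.353300
  k2 = f(0.480000, -2.968924) = -3.510607
  u ← -2.310000 + (0.28/2)·(-2.353300 + (-3.510607)) = -3.130947
s=0.480000, u=-3.130947:
  k1 = f(0.480000, -3.130947) = -3.645086
  k2 = f(0.760000, -4.151571) = -5.102604
  u ← -3.130947 + (0.28/2)·(-3.645086 + (-5.102604)) = -4.355624
s=0.760000, u=-4.355624:
  k1 = f(0.760000, -4.355624) = -5.271968
  k2 = f(1.040000, -5.831774) = -7.107573
  u ← -4.355624 + (0.28/2)·(-5.271968 + (-7.107573)) = -6.088759
u(1.04) ≈ -6.0888

-6.0888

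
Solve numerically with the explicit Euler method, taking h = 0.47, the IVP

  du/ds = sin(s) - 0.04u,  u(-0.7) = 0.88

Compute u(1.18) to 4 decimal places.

0.8425

Euler: u_{n+1} = u_n + h·f(s_n, u_n).
s=-0.700000, u=0.880000: f=-0.679418 → u ← 0.880000 + 0.47·(-0.679418) = 0.560674
s=-0.230000, u=0.560674: f=-0.250404 → u ← 0.560674 + 0.47·(-0.250404) = 0.442984
s=0.240000, u=0.442984: f=0.219983 → u ← 0.442984 + 0.47·0.219983 = 0.546376
s=0.710000, u=0.546376: f=0.629979 → u ← 0.546376 + 0.47·0.629979 = 0.842466
u(1.18) ≈ 0.8425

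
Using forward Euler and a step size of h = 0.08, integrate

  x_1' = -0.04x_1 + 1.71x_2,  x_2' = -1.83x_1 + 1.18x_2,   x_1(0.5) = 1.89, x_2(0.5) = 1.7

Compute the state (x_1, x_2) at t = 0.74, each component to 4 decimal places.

Euler on (x_1,x_2): x_1_{n+1} = x_1_n + h·x_1', x_2_{n+1} = x_2_n + h·x_2'.
0.500000: (1.890000, 1.700000); f=(2.831400, -1.452700) → (2.116512, 1.583784)
0.580000: (2.116512, 1.583784); f=(2.623610, -2.004352) → (2.326401, 1.423436)
0.660000: (2.326401, 1.423436); f=(2.341019, -2.577659) → (2.513682, 1.217223)
(x_1(0.74), x_2(0.74)) ≈ (2.5137, 1.2172)

2.5137, 1.2172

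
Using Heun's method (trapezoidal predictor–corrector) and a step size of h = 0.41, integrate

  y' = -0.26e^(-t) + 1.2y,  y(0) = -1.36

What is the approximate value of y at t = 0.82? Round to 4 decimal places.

Heun: k1 = f(t_n, y_n); k2 = f(t_n + h, y_n + h·k1); y_{n+1} = y_n + (h/2)·(k1 + k2).
t=0.000000, y=-1.360000:
  k1 = f(0.000000, -1.360000) = -1.892000
  k2 = f(0.410000, -2.135720) = -2.735413
  y ← -1.360000 + (0.41/2)·(-1.892000 + (-2.735413)) = -2.308620
t=0.410000, y=-2.308620:
  k1 = f(0.410000, -2.308620) = -2.942893
  k2 = f(0.820000, -3.515206) = -4.332759
  y ← -2.308620 + (0.41/2)·(-2.942893 + (-4.332759)) = -3.800128
y(0.82) ≈ -3.8001

-3.8001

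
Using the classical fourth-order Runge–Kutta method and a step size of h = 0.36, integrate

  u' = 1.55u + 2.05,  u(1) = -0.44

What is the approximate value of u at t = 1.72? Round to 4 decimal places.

1.3701

RK4: k1 = f(t_n, u_n); k2 = f(t_n + h/2, u_n + (h/2)·k1); k3 = f(t_n + h/2, u_n + (h/2)·k2); k4 = f(t_n + h, u_n + h·k3); u_{n+1} = u_n + (h/6)·(k1 + 2k2 + 2k3 + k4).
t=1.000000, u=-0.440000:
  k1 = f(1.000000, -0.440000) = 1.368000
  k2 = f(1.180000, -0.193760) = 1.749672
  k3 = f(1.180000, -0.125059) = 1.856158
  k4 = f(1.360000, 0.228217) = 2.403736
  u ← -0.440000 + (0.36/6)·(k1 + 2k2 + 2k3 + k4) = 0.219004
t=1.360000, u=0.219004:
  k1 = f(1.360000, 0.219004) = 2.389456
  k2 = f(1.540000, 0.649106) = 3.056114
  k3 = f(1.540000, 0.769104) = 3.242112
  k4 = f(1.720000, 1.386164) = 4.198554
  u ← 0.219004 + (0.36/6)·(k1 + 2k2 + 2k3 + k4) = 1.370072
u(1.72) ≈ 1.3701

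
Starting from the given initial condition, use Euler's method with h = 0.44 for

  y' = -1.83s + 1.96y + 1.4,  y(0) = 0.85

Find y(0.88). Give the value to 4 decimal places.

4.3572

Euler: y_{n+1} = y_n + h·f(s_n, y_n).
s=0.000000, y=0.850000: f=3.066000 → y ← 0.850000 + 0.44·3.066000 = 2.199040
s=0.440000, y=2.199040: f=4.904918 → y ← 2.199040 + 0.44·4.904918 = 4.357204
y(0.88) ≈ 4.3572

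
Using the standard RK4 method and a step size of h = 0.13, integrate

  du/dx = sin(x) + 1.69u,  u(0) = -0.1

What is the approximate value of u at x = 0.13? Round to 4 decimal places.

-0.1155

RK4: k1 = f(x_n, u_n); k2 = f(x_n + h/2, u_n + (h/2)·k1); k3 = f(x_n + h/2, u_n + (h/2)·k2); k4 = f(x_n + h, u_n + h·k3); u_{n+1} = u_n + (h/6)·(k1 + 2k2 + 2k3 + k4).
x=0.000000, u=-0.100000:
  k1 = f(0.000000, -0.100000) = -0.169000
  k2 = f(0.065000, -0.110985) = -0.122610
  k3 = f(0.065000, -0.107970) = -0.117515
  k4 = f(0.130000, -0.115277) = -0.065184
  u ← -0.100000 + (0.13/6)·(k1 + 2k2 + 2k3 + k4) = -0.115479
u(0.13) ≈ -0.1155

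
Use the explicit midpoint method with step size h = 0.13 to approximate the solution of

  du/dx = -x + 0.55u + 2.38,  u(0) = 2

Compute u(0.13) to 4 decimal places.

2.4601

Midpoint: k1 = f(x_n, u_n); k2 = f(x_n + h/2, u_n + (h/2)·k1); u_{n+1} = u_n + h·k2.
x=0.000000, u=2.000000:
  k1 = f(0.000000, 2.000000) = 3.480000
  k2 = f(0.065000, 2.226200) = 3.539410
  u ← 2.000000 + 0.13·3.539410 = 2.460123
u(0.13) ≈ 2.4601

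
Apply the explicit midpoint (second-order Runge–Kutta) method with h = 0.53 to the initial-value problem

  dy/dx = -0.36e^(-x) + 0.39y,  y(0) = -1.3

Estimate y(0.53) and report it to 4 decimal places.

Midpoint: k1 = f(x_n, y_n); k2 = f(x_n + h/2, y_n + (h/2)·k1); y_{n+1} = y_n + h·k2.
x=0.000000, y=-1.300000:
  k1 = f(0.000000, -1.300000) = -0.867000
  k2 = f(0.265000, -1.529755) = -0.872799
  y ← -1.300000 + 0.53·(-0.872799) = -1.762583
y(0.53) ≈ -1.7626

-1.7626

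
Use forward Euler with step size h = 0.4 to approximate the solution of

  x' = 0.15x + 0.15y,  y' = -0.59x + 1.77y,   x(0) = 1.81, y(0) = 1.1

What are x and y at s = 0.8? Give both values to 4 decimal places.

2.1908, 2.0110

Euler on (x,y): x_{n+1} = x_n + h·x', y_{n+1} = y_n + h·y'.
0.000000: (1.810000, 1.100000); f=(0.436500, 0.879100) → (1.984600, 1.451640)
0.400000: (1.984600, 1.451640); f=(0.515436, 1.398489) → (2.190774, 2.011036)
(x(0.8), y(0.8)) ≈ (2.1908, 2.0110)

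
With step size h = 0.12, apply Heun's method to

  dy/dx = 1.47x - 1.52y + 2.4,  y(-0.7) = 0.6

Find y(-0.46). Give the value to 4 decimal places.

Heun: k1 = f(x_n, y_n); k2 = f(x_n + h, y_n + h·k1); y_{n+1} = y_n + (h/2)·(k1 + k2).
x=-0.700000, y=0.600000:
  k1 = f(-0.700000, 0.600000) = 0.459000
  k2 = f(-0.580000, 0.655080) = 0.551678
  y ← 0.600000 + (0.12/2)·(0.459000 + 0.551678) = 0.660641
x=-0.580000, y=0.660641:
  k1 = f(-0.580000, 0.660641) = 0.543226
  k2 = f(-0.460000, 0.725828) = 0.620542
  y ← 0.660641 + (0.12/2)·(0.543226 + 0.620542) = 0.730467
y(-0.46) ≈ 0.7305

0.7305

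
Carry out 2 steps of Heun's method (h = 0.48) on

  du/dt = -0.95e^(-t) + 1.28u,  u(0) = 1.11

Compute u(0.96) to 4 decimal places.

2.3758

Heun: k1 = f(t_n, u_n); k2 = f(t_n + h, u_n + h·k1); u_{n+1} = u_n + (h/2)·(k1 + k2).
t=0.000000, u=1.110000:
  k1 = f(0.000000, 1.110000) = 0.470800
  k2 = f(0.480000, 1.335984) = 1.122215
  u ← 1.110000 + (0.48/2)·(0.470800 + 1.122215) = 1.492324
t=0.480000, u=1.492324:
  k1 = f(0.480000, 1.492324) = 1.322330
  k2 = f(0.960000, 2.127042) = 2.358866
  u ← 1.492324 + (0.48/2)·(1.322330 + 2.358866) = 2.375811
u(0.96) ≈ 2.3758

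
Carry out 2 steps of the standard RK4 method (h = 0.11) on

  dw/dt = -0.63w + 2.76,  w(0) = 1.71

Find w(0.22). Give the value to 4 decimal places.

RK4: k1 = f(t_n, w_n); k2 = f(t_n + h/2, w_n + (h/2)·k1); k3 = f(t_n + h/2, w_n + (h/2)·k2); k4 = f(t_n + h, w_n + h·k3); w_{n+1} = w_n + (h/6)·(k1 + 2k2 + 2k3 + k4).
t=0.000000, w=1.710000:
  k1 = f(0.000000, 1.710000) = 1.682700
  k2 = f(0.055000, 1.802548) = 1.624394
  k3 = f(0.055000, 1.799342) = 1.626415
  k4 = f(0.110000, 1.888906) = 1.569989
  w ← 1.710000 + (0.11/6)·(k1 + 2k2 + 2k3 + k4) = 1.888829
t=0.110000, w=1.888829:
  k1 = f(0.110000, 1.888829) = 1.570038
  k2 = f(0.165000, 1.975181) = 1.515636
  k3 = f(0.165000, 1.972189) = 1.517521
  k4 = f(0.220000, 2.055756) = 1.464874
  w ← 1.888829 + (0.11/6)·(k1 + 2k2 + 2k3 + k4) = 2.055685
w(0.22) ≈ 2.0557

2.0557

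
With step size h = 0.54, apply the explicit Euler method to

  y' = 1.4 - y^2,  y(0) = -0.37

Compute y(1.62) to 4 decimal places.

Euler: y_{n+1} = y_n + h·f(x_n, y_n).
x=0.000000, y=-0.370000: f=1.263100 → y ← -0.370000 + 0.54·1.263100 = 0.312074
x=0.540000, y=0.312074: f=1.302610 → y ← 0.312074 + 0.54·1.302610 = 1.015483
x=1.080000, y=1.015483: f=0.368794 → y ← 1.015483 + 0.54·0.368794 = 1.214632
y(1.62) ≈ 1.2146

1.2146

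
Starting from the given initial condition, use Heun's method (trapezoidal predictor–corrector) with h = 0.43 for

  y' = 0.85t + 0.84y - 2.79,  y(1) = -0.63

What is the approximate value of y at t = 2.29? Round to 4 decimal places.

-5.2357

Heun: k1 = f(t_n, y_n); k2 = f(t_n + h, y_n + h·k1); y_{n+1} = y_n + (h/2)·(k1 + k2).
t=1.000000, y=-0.630000:
  k1 = f(1.000000, -0.630000) = -2.469200
  k2 = f(1.430000, -1.691756) = -2.995575
  y ← -0.630000 + (0.43/2)·(-2.469200 + (-2.995575)) = -1.804927
t=1.430000, y=-1.804927:
  k1 = f(1.430000, -1.804927) = -3.090638
  k2 = f(1.860000, -3.133901) = -3.841477
  y ← -1.804927 + (0.43/2)·(-3.090638 + (-3.841477)) = -3.295331
t=1.860000, y=-3.295331:
  k1 = f(1.860000, -3.295331) = -3.977078
  k2 = f(2.290000, -5.005475) = -5.048099
  y ← -3.295331 + (0.43/2)·(-3.977078 + (-5.048099)) = -5.235745
y(2.29) ≈ -5.2357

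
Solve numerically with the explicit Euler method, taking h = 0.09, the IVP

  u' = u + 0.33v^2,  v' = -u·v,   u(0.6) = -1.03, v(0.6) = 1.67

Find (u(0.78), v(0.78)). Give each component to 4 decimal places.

Euler on (u,v): u_{n+1} = u_n + h·u', v_{n+1} = v_n + h·v'.
0.600000: (-1.030000, 1.670000); f=(-0.109663, 1.720100) → (-1.039870, 1.824809)
0.690000: (-1.039870, 1.824809); f=(0.059007, 1.897564) → (-1.034559, 1.995590)
(u(0.78), v(0.78)) ≈ (-1.0346, 1.9956)

-1.0346, 1.9956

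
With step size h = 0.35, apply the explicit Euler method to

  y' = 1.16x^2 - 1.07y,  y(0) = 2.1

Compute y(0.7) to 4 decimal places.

Euler: y_{n+1} = y_n + h·f(x_n, y_n).
x=0.000000, y=2.100000: f=-2.247000 → y ← 2.100000 + 0.35·(-2.247000) = 1.313550
x=0.350000, y=1.313550: f=-1.263399 → y ← 1.313550 + 0.35·(-1.263399) = 0.871361
y(0.7) ≈ 0.8714

0.8714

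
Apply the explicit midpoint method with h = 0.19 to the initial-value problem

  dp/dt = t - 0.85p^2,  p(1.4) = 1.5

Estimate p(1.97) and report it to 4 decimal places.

Midpoint: k1 = f(t_n, p_n); k2 = f(t_n + h/2, p_n + (h/2)·k1); p_{n+1} = p_n + h·k2.
t=1.400000, p=1.500000:
  k1 = f(1.400000, 1.500000) = -0.512500
  k2 = f(1.495000, 1.451313) = -0.295362
  p ← 1.500000 + 0.19·(-0.295362) = 1.443881
t=1.590000, p=1.443881:
  k1 = f(1.590000, 1.443881) = -0.182074
  k2 = f(1.685000, 1.426584) = -0.044871
  p ← 1.443881 + 0.19·(-0.044871) = 1.435356
t=1.780000, p=1.435356:
  k1 = f(1.780000, 1.435356) = 0.028791
  k2 = f(1.875000, 1.438091) = 0.117110
  p ← 1.435356 + 0.19·0.117110 = 1.457607
p(1.97) ≈ 1.4576

1.4576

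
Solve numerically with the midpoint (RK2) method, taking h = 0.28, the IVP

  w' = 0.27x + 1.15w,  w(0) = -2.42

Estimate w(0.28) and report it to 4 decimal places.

Midpoint: k1 = f(x_n, w_n); k2 = f(x_n + h/2, w_n + (h/2)·k1); w_{n+1} = w_n + h·k2.
x=0.000000, w=-2.420000:
  k1 = f(0.000000, -2.420000) = -2.783000
  k2 = f(0.140000, -2.809620) = -3.193263
  w ← -2.420000 + 0.28·(-3.193263) = -3.314114
w(0.28) ≈ -3.3141

-3.3141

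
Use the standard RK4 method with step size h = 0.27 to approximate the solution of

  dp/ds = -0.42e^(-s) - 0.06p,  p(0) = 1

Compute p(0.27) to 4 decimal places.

0.8854

RK4: k1 = f(s_n, p_n); k2 = f(s_n + h/2, p_n + (h/2)·k1); k3 = f(s_n + h/2, p_n + (h/2)·k2); k4 = f(s_n + h, p_n + h·k3); p_{n+1} = p_n + (h/6)·(k1 + 2k2 + 2k3 + k4).
s=0.000000, p=1.000000:
  k1 = f(0.000000, 1.000000) = -0.480000
  k2 = f(0.135000, 0.935200) = -0.423073
  k3 = f(0.135000, 0.942885) = -0.423534
  k4 = f(0.270000, 0.885646) = -0.373758
  p ← 1.000000 + (0.27/6)·(k1 + 2k2 + 2k3 + k4) = 0.885386
p(0.27) ≈ 0.8854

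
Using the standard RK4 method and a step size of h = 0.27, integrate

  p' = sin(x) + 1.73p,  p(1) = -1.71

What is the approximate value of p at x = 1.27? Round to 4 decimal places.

RK4: k1 = f(x_n, p_n); k2 = f(x_n + h/2, p_n + (h/2)·k1); k3 = f(x_n + h/2, p_n + (h/2)·k2); k4 = f(x_n + h, p_n + h·k3); p_{n+1} = p_n + (h/6)·(k1 + 2k2 + 2k3 + k4).
x=1.000000, p=-1.710000:
  k1 = f(1.000000, -1.710000) = -2.116829
  k2 = f(1.135000, -1.995772) = -2.546151
  k3 = f(1.135000, -2.053730) = -2.646419
  k4 = f(1.270000, -2.424533) = -3.239342
  p ← -1.710000 + (0.27/6)·(k1 + 2k2 + 2k3 + k4) = -2.418359
p(1.27) ≈ -2.4184

-2.4184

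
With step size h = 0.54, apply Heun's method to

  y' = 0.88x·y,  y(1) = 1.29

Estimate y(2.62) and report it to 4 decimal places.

Heun: k1 = f(x_n, y_n); k2 = f(x_n + h, y_n + h·k1); y_{n+1} = y_n + (h/2)·(k1 + k2).
x=1.000000, y=1.290000:
  k1 = f(1.000000, 1.290000) = 1.135200
  k2 = f(1.540000, 1.903008) = 2.578956
  y ← 1.290000 + (0.54/2)·(1.135200 + 2.578956) = 2.292822
x=1.540000, y=2.292822:
  k1 = f(1.540000, 2.292822) = 3.107233
  k2 = f(2.080000, 3.970728) = 7.268020
  y ← 2.292822 + (0.54/2)·(3.107233 + 7.268020) = 5.094141
x=2.080000, y=5.094141:
  k1 = f(2.080000, 5.094141) = 9.324315
  k2 = f(2.620000, 10.129271) = 23.354046
  y ← 5.094141 + (0.54/2)·(9.324315 + 23.354046) = 13.917298
y(2.62) ≈ 13.9173

13.9173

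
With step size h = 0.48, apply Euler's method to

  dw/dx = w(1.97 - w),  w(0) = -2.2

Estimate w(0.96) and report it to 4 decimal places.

-33.7789

Euler: w_{n+1} = w_n + h·f(x_n, w_n).
x=0.000000, w=-2.200000: f=-9.174000 → w ← -2.200000 + 0.48·(-9.174000) = -6.603520
x=0.480000, w=-6.603520: f=-56.615411 → w ← -6.603520 + 0.48·(-56.615411) = -33.778917
w(0.96) ≈ -33.7789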